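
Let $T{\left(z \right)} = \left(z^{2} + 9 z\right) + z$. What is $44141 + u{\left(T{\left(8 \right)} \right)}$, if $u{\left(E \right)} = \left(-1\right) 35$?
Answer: $44106$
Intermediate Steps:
$T{\left(z \right)} = z^{2} + 10 z$
$u{\left(E \right)} = -35$
$44141 + u{\left(T{\left(8 \right)} \right)} = 44141 - 35 = 44106$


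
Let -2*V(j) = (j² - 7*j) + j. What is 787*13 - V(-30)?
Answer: 10771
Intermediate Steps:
V(j) = 3*j - j²/2 (V(j) = -((j² - 7*j) + j)/2 = -(j² - 6*j)/2 = 3*j - j²/2)
787*13 - V(-30) = 787*13 - (-30)*(6 - 1*(-30))/2 = 10231 - (-30)*(6 + 30)/2 = 10231 - (-30)*36/2 = 10231 - 1*(-540) = 10231 + 540 = 10771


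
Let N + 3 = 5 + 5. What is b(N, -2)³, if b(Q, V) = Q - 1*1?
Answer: 216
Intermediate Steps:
N = 7 (N = -3 + (5 + 5) = -3 + 10 = 7)
b(Q, V) = -1 + Q (b(Q, V) = Q - 1 = -1 + Q)
b(N, -2)³ = (-1 + 7)³ = 6³ = 216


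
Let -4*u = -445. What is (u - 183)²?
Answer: 82369/16 ≈ 5148.1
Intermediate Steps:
u = 445/4 (u = -¼*(-445) = 445/4 ≈ 111.25)
(u - 183)² = (445/4 - 183)² = (-287/4)² = 82369/16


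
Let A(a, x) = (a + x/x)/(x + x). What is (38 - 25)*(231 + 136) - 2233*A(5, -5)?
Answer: 30554/5 ≈ 6110.8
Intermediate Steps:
A(a, x) = (1 + a)/(2*x) (A(a, x) = (a + 1)/((2*x)) = (1 + a)*(1/(2*x)) = (1 + a)/(2*x))
(38 - 25)*(231 + 136) - 2233*A(5, -5) = (38 - 25)*(231 + 136) - 2233*(½)*(1 + 5)/(-5) = 13*367 - 2233*(½)*(-⅕)*6 = 4771 - 2233*(-3)/5 = 4771 - 203*(-33/5) = 4771 + 6699/5 = 30554/5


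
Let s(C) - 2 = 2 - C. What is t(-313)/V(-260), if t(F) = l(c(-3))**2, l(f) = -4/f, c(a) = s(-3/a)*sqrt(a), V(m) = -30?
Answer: 8/405 ≈ 0.019753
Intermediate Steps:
s(C) = 4 - C (s(C) = 2 + (2 - C) = 4 - C)
c(a) = sqrt(a)*(4 + 3/a) (c(a) = (4 - (-3)/a)*sqrt(a) = (4 + 3/a)*sqrt(a) = sqrt(a)*(4 + 3/a))
t(F) = -16/27 (t(F) = (-4*I*sqrt(3)/(3 + 4*(-3)))**2 = (-4*I*sqrt(3)/(3 - 12))**2 = (-4*(-I*sqrt(3)/9))**2 = (-(-4)*I*sqrt(3)/9)**2 = (4*I*sqrt(3)/9)**2 = -16/27)
t(-313)/V(-260) = -16/27/(-30) = -16/27*(-1/30) = 8/405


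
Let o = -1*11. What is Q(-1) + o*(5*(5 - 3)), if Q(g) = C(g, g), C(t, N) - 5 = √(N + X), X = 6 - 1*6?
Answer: -105 + I ≈ -105.0 + 1.0*I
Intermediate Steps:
X = 0 (X = 6 - 6 = 0)
C(t, N) = 5 + √N (C(t, N) = 5 + √(N + 0) = 5 + √N)
Q(g) = 5 + √g
o = -11
Q(-1) + o*(5*(5 - 3)) = (5 + √(-1)) - 55*(5 - 3) = (5 + I) - 55*2 = (5 + I) - 11*10 = (5 + I) - 110 = -105 + I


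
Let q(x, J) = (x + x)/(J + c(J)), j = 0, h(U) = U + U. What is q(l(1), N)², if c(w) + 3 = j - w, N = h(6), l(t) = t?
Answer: 4/9 ≈ 0.44444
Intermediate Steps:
h(U) = 2*U
N = 12 (N = 2*6 = 12)
c(w) = -3 - w (c(w) = -3 + (0 - w) = -3 - w)
q(x, J) = -2*x/3 (q(x, J) = (x + x)/(J + (-3 - J)) = (2*x)/(-3) = (2*x)*(-⅓) = -2*x/3)
q(l(1), N)² = (-⅔*1)² = (-⅔)² = 4/9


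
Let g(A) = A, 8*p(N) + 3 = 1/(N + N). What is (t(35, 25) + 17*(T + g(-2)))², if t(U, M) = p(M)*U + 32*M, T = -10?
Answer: 2175009769/6400 ≈ 3.3985e+5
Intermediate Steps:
p(N) = -3/8 + 1/(16*N) (p(N) = -3/8 + 1/(8*(N + N)) = -3/8 + 1/(8*((2*N))) = -3/8 + (1/(2*N))/8 = -3/8 + 1/(16*N))
t(U, M) = 32*M + U*(1 - 6*M)/(16*M) (t(U, M) = ((1 - 6*M)/(16*M))*U + 32*M = U*(1 - 6*M)/(16*M) + 32*M = 32*M + U*(1 - 6*M)/(16*M))
(t(35, 25) + 17*(T + g(-2)))² = ((32*25 - 3/8*35 + (1/16)*35/25) + 17*(-10 - 2))² = ((800 - 105/8 + (1/16)*35*(1/25)) + 17*(-12))² = ((800 - 105/8 + 7/80) - 204)² = (62957/80 - 204)² = (46637/80)² = 2175009769/6400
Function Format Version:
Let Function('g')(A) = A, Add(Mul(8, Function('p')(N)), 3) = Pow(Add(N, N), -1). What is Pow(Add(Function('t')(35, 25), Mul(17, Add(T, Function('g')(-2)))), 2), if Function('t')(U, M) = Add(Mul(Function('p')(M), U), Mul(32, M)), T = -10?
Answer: Rational(2175009769, 6400) ≈ 3.3985e+5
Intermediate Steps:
Function('p')(N) = Add(Rational(-3, 8), Mul(Rational(1, 16), Pow(N, -1))) (Function('p')(N) = Add(Rational(-3, 8), Mul(Rational(1, 8), Pow(Add(N, N), -1))) = Add(Rational(-3, 8), Mul(Rational(1, 8), Pow(Mul(2, N), -1))) = Add(Rational(-3, 8), Mul(Rational(1, 8), Mul(Rational(1, 2), Pow(N, -1)))) = Add(Rational(-3, 8), Mul(Rational(1, 16), Pow(N, -1))))
Function('t')(U, M) = Add(Mul(32, M), Mul(Rational(1, 16), U, Pow(M, -1), Add(1, Mul(-6, M)))) (Function('t')(U, M) = Add(Mul(Mul(Rational(1, 16), Pow(M, -1), Add(1, Mul(-6, M))), U), Mul(32, M)) = Add(Mul(Rational(1, 16), U, Pow(M, -1), Add(1, Mul(-6, M))), Mul(32, M)) = Add(Mul(32, M), Mul(Rational(1, 16), U, Pow(M, -1), Add(1, Mul(-6, M)))))
Pow(Add(Function('t')(35, 25), Mul(17, Add(T, Function('g')(-2)))), 2) = Pow(Add(Add(Mul(32, 25), Mul(Rational(-3, 8), 35), Mul(Rational(1, 16), 35, Pow(25, -1))), Mul(17, Add(-10, -2))), 2) = Pow(Add(Add(800, Rational(-105, 8), Mul(Rational(1, 16), 35, Rational(1, 25))), Mul(17, -12)), 2) = Pow(Add(Add(800, Rational(-105, 8), Rational(7, 80)), -204), 2) = Pow(Add(Rational(62957, 80), -204), 2) = Pow(Rational(46637, 80), 2) = Rational(2175009769, 6400)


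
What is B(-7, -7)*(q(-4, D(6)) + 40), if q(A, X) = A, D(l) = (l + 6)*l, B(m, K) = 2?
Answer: 72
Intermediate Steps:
D(l) = l*(6 + l) (D(l) = (6 + l)*l = l*(6 + l))
B(-7, -7)*(q(-4, D(6)) + 40) = 2*(-4 + 40) = 2*36 = 72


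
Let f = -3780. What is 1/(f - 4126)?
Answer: -1/7906 ≈ -0.00012649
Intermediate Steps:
1/(f - 4126) = 1/(-3780 - 4126) = 1/(-7906) = -1/7906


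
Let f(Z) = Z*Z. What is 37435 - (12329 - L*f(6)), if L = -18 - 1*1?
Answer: 24422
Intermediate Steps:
f(Z) = Z**2
L = -19 (L = -18 - 1 = -19)
37435 - (12329 - L*f(6)) = 37435 - (12329 - (-19)*6**2) = 37435 - (12329 - (-19)*36) = 37435 - (12329 - 1*(-684)) = 37435 - (12329 + 684) = 37435 - 1*13013 = 37435 - 13013 = 24422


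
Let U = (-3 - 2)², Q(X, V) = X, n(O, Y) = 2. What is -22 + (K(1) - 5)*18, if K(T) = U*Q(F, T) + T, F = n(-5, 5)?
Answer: 806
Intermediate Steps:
F = 2
U = 25 (U = (-5)² = 25)
K(T) = 50 + T (K(T) = 25*2 + T = 50 + T)
-22 + (K(1) - 5)*18 = -22 + ((50 + 1) - 5)*18 = -22 + (51 - 5)*18 = -22 + 46*18 = -22 + 828 = 806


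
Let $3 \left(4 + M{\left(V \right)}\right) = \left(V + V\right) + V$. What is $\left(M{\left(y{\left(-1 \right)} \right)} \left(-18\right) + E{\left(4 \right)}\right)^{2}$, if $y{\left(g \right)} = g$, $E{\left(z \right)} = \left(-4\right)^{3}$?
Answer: $676$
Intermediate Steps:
$E{\left(z \right)} = -64$
$M{\left(V \right)} = -4 + V$ ($M{\left(V \right)} = -4 + \frac{\left(V + V\right) + V}{3} = -4 + \frac{2 V + V}{3} = -4 + \frac{3 V}{3} = -4 + V$)
$\left(M{\left(y{\left(-1 \right)} \right)} \left(-18\right) + E{\left(4 \right)}\right)^{2} = \left(\left(-4 - 1\right) \left(-18\right) - 64\right)^{2} = \left(\left(-5\right) \left(-18\right) - 64\right)^{2} = \left(90 - 64\right)^{2} = 26^{2} = 676$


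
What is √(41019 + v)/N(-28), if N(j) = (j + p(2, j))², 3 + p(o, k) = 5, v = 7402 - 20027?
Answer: √28394/676 ≈ 0.24927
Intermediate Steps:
v = -12625
p(o, k) = 2 (p(o, k) = -3 + 5 = 2)
N(j) = (2 + j)² (N(j) = (j + 2)² = (2 + j)²)
√(41019 + v)/N(-28) = √(41019 - 12625)/((2 - 28)²) = √28394/((-26)²) = √28394/676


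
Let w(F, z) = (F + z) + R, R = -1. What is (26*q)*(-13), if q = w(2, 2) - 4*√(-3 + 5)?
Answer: -1014 + 1352*√2 ≈ 898.02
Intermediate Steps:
w(F, z) = -1 + F + z (w(F, z) = (F + z) - 1 = -1 + F + z)
q = 3 - 4*√2 (q = (-1 + 2 + 2) - 4*√(-3 + 5) = 3 - 4*√2 ≈ -2.6569)
(26*q)*(-13) = (26*(3 - 4*√2))*(-13) = (78 - 104*√2)*(-13) = -1014 + 1352*√2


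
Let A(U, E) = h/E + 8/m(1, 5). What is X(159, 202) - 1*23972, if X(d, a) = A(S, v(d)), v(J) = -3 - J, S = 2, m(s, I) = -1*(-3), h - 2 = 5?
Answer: -3883039/162 ≈ -23969.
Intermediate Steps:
h = 7 (h = 2 + 5 = 7)
m(s, I) = 3
A(U, E) = 8/3 + 7/E (A(U, E) = 7/E + 8/3 = 8/3 + 7/E)
X(d, a) = 8/3 + 7/(-3 - d)
X(159, 202) - 1*23972 = (3 + 8*159)/(3*(3 + 159)) - 1*23972 = (⅓)*(3 + 1272)/162 - 23972 = (⅓)*(1/162)*1275 - 23972 = 425/162 - 23972 = -3883039/162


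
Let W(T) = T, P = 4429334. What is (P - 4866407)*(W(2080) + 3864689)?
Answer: -1690060327137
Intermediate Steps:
(P - 4866407)*(W(2080) + 3864689) = (4429334 - 4866407)*(2080 + 3864689) = -437073*3866769 = -1690060327137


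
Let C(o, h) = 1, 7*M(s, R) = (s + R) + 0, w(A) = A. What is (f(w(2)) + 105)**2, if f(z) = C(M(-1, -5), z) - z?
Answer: 10816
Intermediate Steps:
M(s, R) = R/7 + s/7 (M(s, R) = ((s + R) + 0)/7 = ((R + s) + 0)/7 = (R + s)/7 = R/7 + s/7)
f(z) = 1 - z
(f(w(2)) + 105)**2 = ((1 - 1*2) + 105)**2 = ((1 - 2) + 105)**2 = (-1 + 105)**2 = 104**2 = 10816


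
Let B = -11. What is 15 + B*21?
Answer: -216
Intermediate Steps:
15 + B*21 = 15 - 11*21 = 15 - 231 = -216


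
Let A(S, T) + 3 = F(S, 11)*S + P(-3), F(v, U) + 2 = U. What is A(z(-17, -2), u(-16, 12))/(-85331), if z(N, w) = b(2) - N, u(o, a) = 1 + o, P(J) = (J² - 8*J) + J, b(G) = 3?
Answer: -207/85331 ≈ -0.0024258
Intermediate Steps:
F(v, U) = -2 + U
P(J) = J² - 7*J
z(N, w) = 3 - N
A(S, T) = 27 + 9*S (A(S, T) = -3 + ((-2 + 11)*S - 3*(-7 - 3)) = -3 + (9*S - 3*(-10)) = -3 + (9*S + 30) = -3 + (30 + 9*S) = 27 + 9*S)
A(z(-17, -2), u(-16, 12))/(-85331) = (27 + 9*(3 - 1*(-17)))/(-85331) = (27 + 9*(3 + 17))*(-1/85331) = (27 + 9*20)*(-1/85331) = (27 + 180)*(-1/85331) = 207*(-1/85331) = -207/85331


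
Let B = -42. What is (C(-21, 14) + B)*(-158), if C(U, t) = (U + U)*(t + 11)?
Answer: 172536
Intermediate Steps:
C(U, t) = 2*U*(11 + t) (C(U, t) = (2*U)*(11 + t) = 2*U*(11 + t))
(C(-21, 14) + B)*(-158) = (2*(-21)*(11 + 14) - 42)*(-158) = (2*(-21)*25 - 42)*(-158) = (-1050 - 42)*(-158) = -1092*(-158) = 172536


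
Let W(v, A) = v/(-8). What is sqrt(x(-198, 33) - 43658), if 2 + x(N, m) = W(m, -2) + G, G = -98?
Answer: 103*I*sqrt(66)/4 ≈ 209.19*I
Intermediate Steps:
W(v, A) = -v/8 (W(v, A) = v*(-1/8) = -v/8)
x(N, m) = -100 - m/8 (x(N, m) = -2 + (-m/8 - 98) = -2 + (-98 - m/8) = -100 - m/8)
sqrt(x(-198, 33) - 43658) = sqrt((-100 - 1/8*33) - 43658) = sqrt((-100 - 33/8) - 43658) = sqrt(-833/8 - 43658) = sqrt(-350097/8) = 103*I*sqrt(66)/4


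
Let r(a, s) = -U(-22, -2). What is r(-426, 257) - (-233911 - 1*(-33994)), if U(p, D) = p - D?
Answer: 199937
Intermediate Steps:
r(a, s) = 20 (r(a, s) = -(-22 - 1*(-2)) = -(-22 + 2) = -1*(-20) = 20)
r(-426, 257) - (-233911 - 1*(-33994)) = 20 - (-233911 - 1*(-33994)) = 20 - (-233911 + 33994) = 20 - 1*(-199917) = 20 + 199917 = 199937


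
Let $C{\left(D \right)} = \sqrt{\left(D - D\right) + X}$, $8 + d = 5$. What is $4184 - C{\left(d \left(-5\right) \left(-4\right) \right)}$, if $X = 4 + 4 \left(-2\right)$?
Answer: $4184 - 2 i \approx 4184.0 - 2.0 i$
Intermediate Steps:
$d = -3$ ($d = -8 + 5 = -3$)
$X = -4$ ($X = 4 - 8 = -4$)
$C{\left(D \right)} = 2 i$ ($C{\left(D \right)} = \sqrt{\left(D - D\right) - 4} = \sqrt{0 - 4} = \sqrt{-4} = 2 i$)
$4184 - C{\left(d \left(-5\right) \left(-4\right) \right)} = 4184 - 2 i$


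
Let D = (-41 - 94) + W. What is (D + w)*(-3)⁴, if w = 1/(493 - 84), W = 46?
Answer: -2948400/409 ≈ -7208.8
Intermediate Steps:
w = 1/409 ≈ 0.0024450
D = -89 (D = (-41 - 94) + 46 = -135 + 46 = -89)
(D + w)*(-3)⁴ = (-89 + 1/409)*(-3)⁴ = -36400/409*81 = -2948400/409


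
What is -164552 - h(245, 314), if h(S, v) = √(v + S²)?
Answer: -164552 - √60339 ≈ -1.6480e+5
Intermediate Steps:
-164552 - h(245, 314) = -164552 - √(314 + 245²) = -164552 - √(314 + 60025) = -164552 - √60339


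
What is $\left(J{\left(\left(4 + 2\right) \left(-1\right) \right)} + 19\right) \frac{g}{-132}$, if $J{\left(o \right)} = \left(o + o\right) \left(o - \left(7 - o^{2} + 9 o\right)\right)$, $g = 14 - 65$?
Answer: $- \frac{15385}{44} \approx -349.66$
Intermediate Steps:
$g = -51$
$J{\left(o \right)} = 2 o \left(-7 + o^{2} - 8 o\right)$ ($J{\left(o \right)} = 2 o \left(o - \left(7 - o^{2} + 9 o\right)\right) = 2 o \left(-7 + o^{2} - 8 o\right)$)
$\left(J{\left(\left(4 + 2\right) \left(-1\right) \right)} + 19\right) \frac{g}{-132} = \left(2 \left(4 + 2\right) \left(-1\right) \left(-7 + \left(\left(4 + 2\right) \left(-1\right)\right)^{2} - 8 \left(4 + 2\right) \left(-1\right)\right) + 19\right) \left(- \frac{51}{-132}\right) = \left(2 \cdot 6 \left(-1\right) \left(-7 + \left(6 \left(-1\right)\right)^{2} - 8 \cdot 6 \left(-1\right)\right) + 19\right) \left(\left(-51\right) \left(- \frac{1}{132}\right)\right) = \left(2 \left(-6\right) \left(-7 + \left(-6\right)^{2} - -48\right) + 19\right) \frac{17}{44} = \left(2 \left(-6\right) \left(-7 + 36 + 48\right) + 19\right) \frac{17}{44} = \left(2 \left(-6\right) 77 + 19\right) \frac{17}{44} = \left(-924 + 19\right) \frac{17}{44} = \left(-905\right) \frac{17}{44} = - \frac{15385}{44}$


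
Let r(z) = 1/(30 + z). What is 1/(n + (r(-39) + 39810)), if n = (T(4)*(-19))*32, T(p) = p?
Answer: 9/336401 ≈ 2.6754e-5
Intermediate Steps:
n = -2432 (n = (4*(-19))*32 = -76*32 = -2432)
1/(n + (r(-39) + 39810)) = 1/(-2432 + (1/(30 - 39) + 39810)) = 1/(-2432 + (1/(-9) + 39810)) = 1/(-2432 + (-⅑ + 39810)) = 1/(-2432 + 358289/9) = 1/(336401/9) = 9/336401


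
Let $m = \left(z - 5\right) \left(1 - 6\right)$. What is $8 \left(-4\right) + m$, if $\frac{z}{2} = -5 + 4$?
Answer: $3$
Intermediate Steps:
$z = -2$ ($z = 2 \left(-5 + 4\right) = 2 \left(-1\right) = -2$)
$m = 35$ ($m = \left(-2 - 5\right) \left(1 - 6\right) = \left(-7\right) \left(-5\right) = 35$)
$8 \left(-4\right) + m = 8 \left(-4\right) + 35 = -32 + 35 = 3$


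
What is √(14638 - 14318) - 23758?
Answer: -23758 + 8*√5 ≈ -23740.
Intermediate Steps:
√(14638 - 14318) - 23758 = √320 - 23758 = 8*√5 - 23758 = -23758 + 8*√5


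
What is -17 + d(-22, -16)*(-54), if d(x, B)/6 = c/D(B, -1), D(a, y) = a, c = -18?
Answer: -763/2 ≈ -381.50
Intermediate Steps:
d(x, B) = -108/B (d(x, B) = 6*(-18/B) = -108/B)
-17 + d(-22, -16)*(-54) = -17 - 108/(-16)*(-54) = -17 - 108*(-1/16)*(-54) = -17 + (27/4)*(-54) = -17 - 729/2 = -763/2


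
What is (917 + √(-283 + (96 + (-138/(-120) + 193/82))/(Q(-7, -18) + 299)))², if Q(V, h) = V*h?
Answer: 292951272593/348500 + 2751*I*√38158390655/17425 ≈ 8.4061e+5 + 30840.0*I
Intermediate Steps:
(917 + √(-283 + (96 + (-138/(-120) + 193/82))/(Q(-7, -18) + 299)))² = (917 + √(-283 + (96 + (-138/(-120) + 193/82))/(-7*(-18) + 299)))² = (917 + √(-283 + (96 + (-138*(-1/120) + 193*(1/82)))/(126 + 299)))² = (917 + √(-283 + (96 + (23/20 + 193/82))/425))² = (917 + √(-283 + (96 + 2873/820)*(1/425)))² = (917 + √(-283 + (81593/820)*(1/425)))² = (917 + √(-283 + 81593/348500))² = (917 + √(-98543907/348500))² = (917 + 3*I*√38158390655/34850)²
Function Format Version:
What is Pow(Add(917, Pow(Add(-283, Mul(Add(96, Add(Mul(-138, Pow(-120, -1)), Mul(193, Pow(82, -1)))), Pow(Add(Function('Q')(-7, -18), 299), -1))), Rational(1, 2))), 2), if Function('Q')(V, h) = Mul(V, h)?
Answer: Add(Rational(292951272593, 348500), Mul(Rational(2751, 17425), I, Pow(38158390655, Rational(1, 2)))) ≈ Add(8.4061e+5, Mul(30840., I))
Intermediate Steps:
Pow(Add(917, Pow(Add(-283, Mul(Add(96, Add(Mul(-138, Pow(-120, -1)), Mul(193, Pow(82, -1)))), Pow(Add(Function('Q')(-7, -18), 299), -1))), Rational(1, 2))), 2) = Pow(Add(917, Pow(Add(-283, Mul(Add(96, Add(Mul(-138, Pow(-120, -1)), Mul(193, Pow(82, -1)))), Pow(Add(Mul(-7, -18), 299), -1))), Rational(1, 2))), 2) = Pow(Add(917, Pow(Add(-283, Mul(Add(96, Add(Mul(-138, Rational(-1, 120)), Mul(193, Rational(1, 82)))), Pow(Add(126, 299), -1))), Rational(1, 2))), 2) = Pow(Add(917, Pow(Add(-283, Mul(Add(96, Add(Rational(23, 20), Rational(193, 82))), Pow(425, -1))), Rational(1, 2))), 2) = Pow(Add(917, Pow(Add(-283, Mul(Add(96, Rational(2873, 820)), Rational(1, 425))), Rational(1, 2))), 2) = Pow(Add(917, Pow(Add(-283, Mul(Rational(81593, 820), Rational(1, 425))), Rational(1, 2))), 2) = Pow(Add(917, Pow(Add(-283, Rational(81593, 348500)), Rational(1, 2))), 2) = Pow(Add(917, Pow(Rational(-98543907, 348500), Rational(1, 2))), 2) = Pow(Add(917, Mul(Rational(3, 34850), I, Pow(38158390655, Rational(1, 2)))), 2)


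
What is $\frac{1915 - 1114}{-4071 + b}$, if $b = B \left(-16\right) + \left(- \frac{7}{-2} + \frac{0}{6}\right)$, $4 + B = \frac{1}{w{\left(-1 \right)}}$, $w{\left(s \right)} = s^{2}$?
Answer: $- \frac{1602}{8039} \approx -0.19928$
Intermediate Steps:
$B = -3$ ($B = -4 + \frac{1}{\left(-1\right)^{2}} = -4 + 1^{-1} = -4 + 1 = -3$)
$b = \frac{103}{2}$ ($b = \left(-3\right) \left(-16\right) + \left(- \frac{7}{-2} + \frac{0}{6}\right) = 48 + \left(\left(-7\right) \left(- \frac{1}{2}\right) + 0 \cdot \frac{1}{6}\right) = 48 + \left(\frac{7}{2} + 0\right) = 48 + \frac{7}{2} = \frac{103}{2} \approx 51.5$)
$\frac{1915 - 1114}{-4071 + b} = \frac{1915 - 1114}{-4071 + \frac{103}{2}} = \frac{801}{- \frac{8039}{2}} = 801 \left(- \frac{2}{8039}\right) = - \frac{1602}{8039}$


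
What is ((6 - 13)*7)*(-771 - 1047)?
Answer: 89082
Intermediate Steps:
((6 - 13)*7)*(-771 - 1047) = -7*7*(-1818) = -49*(-1818) = 89082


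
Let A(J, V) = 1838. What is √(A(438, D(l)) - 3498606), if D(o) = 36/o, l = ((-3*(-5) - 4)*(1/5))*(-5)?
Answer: 8*I*√54637 ≈ 1870.0*I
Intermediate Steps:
l = -11 (l = ((15 - 4)*(1*(⅕)))*(-5) = (11*(⅕))*(-5) = (11/5)*(-5) = -11)
√(A(438, D(l)) - 3498606) = √(1838 - 3498606) = √(-3496768) = 8*I*√54637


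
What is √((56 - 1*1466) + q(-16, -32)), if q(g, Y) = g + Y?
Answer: 27*I*√2 ≈ 38.184*I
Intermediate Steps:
q(g, Y) = Y + g
√((56 - 1*1466) + q(-16, -32)) = √((56 - 1*1466) + (-32 - 16)) = √((56 - 1466) - 48) = √(-1410 - 48) = √(-1458) = 27*I*√2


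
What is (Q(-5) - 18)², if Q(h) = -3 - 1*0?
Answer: 441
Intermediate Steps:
Q(h) = -3 (Q(h) = -3 + 0 = -3)
(Q(-5) - 18)² = (-3 - 18)² = (-21)² = 441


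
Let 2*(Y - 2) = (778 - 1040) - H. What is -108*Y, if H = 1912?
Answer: 117180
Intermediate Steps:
Y = -1085 (Y = 2 + ((778 - 1040) - 1*1912)/2 = 2 + (-262 - 1912)/2 = 2 + (1/2)*(-2174) = 2 - 1087 = -1085)
-108*Y = -108*(-1085) = 117180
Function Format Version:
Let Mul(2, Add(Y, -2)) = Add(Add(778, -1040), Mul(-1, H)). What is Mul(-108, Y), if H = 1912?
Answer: 117180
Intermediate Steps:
Y = -1085 (Y = Add(2, Mul(Rational(1, 2), Add(Add(778, -1040), Mul(-1, 1912)))) = Add(2, Mul(Rational(1, 2), Add(-262, -1912))) = Add(2, Mul(Rational(1, 2), -2174)) = Add(2, -1087) = -1085)
Mul(-108, Y) = Mul(-108, -1085) = 117180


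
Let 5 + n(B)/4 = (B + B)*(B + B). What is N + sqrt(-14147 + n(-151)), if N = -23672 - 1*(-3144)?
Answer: -20528 + 27*sqrt(481) ≈ -19936.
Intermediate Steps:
n(B) = -20 + 16*B**2 (n(B) = -20 + 4*((B + B)*(B + B)) = -20 + 4*((2*B)*(2*B)) = -20 + 4*(4*B**2) = -20 + 16*B**2)
N = -20528 (N = -23672 + 3144 = -20528)
N + sqrt(-14147 + n(-151)) = -20528 + sqrt(-14147 + (-20 + 16*(-151)**2)) = -20528 + sqrt(-14147 + (-20 + 16*22801)) = -20528 + sqrt(-14147 + (-20 + 364816)) = -20528 + sqrt(-14147 + 364796) = -20528 + sqrt(350649) = -20528 + 27*sqrt(481)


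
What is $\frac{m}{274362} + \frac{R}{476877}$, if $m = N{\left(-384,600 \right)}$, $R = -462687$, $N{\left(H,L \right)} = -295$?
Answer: $- \frac{42361469803}{43612309158} \approx -0.97132$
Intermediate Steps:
$m = -295$
$\frac{m}{274362} + \frac{R}{476877} = - \frac{295}{274362} - \frac{462687}{476877} = \left(-295\right) \frac{1}{274362} - \frac{154229}{158959} = - \frac{295}{274362} - \frac{154229}{158959} = - \frac{42361469803}{43612309158}$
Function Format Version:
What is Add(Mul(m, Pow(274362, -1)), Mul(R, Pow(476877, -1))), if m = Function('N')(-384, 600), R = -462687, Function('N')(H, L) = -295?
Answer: Rational(-42361469803, 43612309158) ≈ -0.97132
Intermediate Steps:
m = -295
Add(Mul(m, Pow(274362, -1)), Mul(R, Pow(476877, -1))) = Add(Mul(-295, Pow(274362, -1)), Mul(-462687, Pow(476877, -1))) = Add(Mul(-295, Rational(1, 274362)), Mul(-462687, Rational(1, 476877))) = Add(Rational(-295, 274362), Rational(-154229, 158959)) = Rational(-42361469803, 43612309158)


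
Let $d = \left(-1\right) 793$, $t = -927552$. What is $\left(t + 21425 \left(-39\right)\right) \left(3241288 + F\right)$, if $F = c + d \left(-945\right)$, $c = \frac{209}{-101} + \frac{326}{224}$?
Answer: $- \frac{79591935968378937}{11312} \approx -7.0361 \cdot 10^{12}$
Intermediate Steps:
$c = - \frac{6945}{11312}$ ($c = 209 \left(- \frac{1}{101}\right) + 326 \cdot \frac{1}{224} = - \frac{209}{101} + \frac{163}{112} = - \frac{6945}{11312} \approx -0.61395$)
$d = -793$
$F = \frac{8477036175}{11312}$ ($F = - \frac{6945}{11312} - -749385 = - \frac{6945}{11312} + 749385 = \frac{8477036175}{11312} \approx 7.4938 \cdot 10^{5}$)
$\left(t + 21425 \left(-39\right)\right) \left(3241288 + F\right) = \left(-927552 + 21425 \left(-39\right)\right) \left(3241288 + \frac{8477036175}{11312}\right) = \left(-927552 - 835575\right) \frac{45142486031}{11312} = \left(-1763127\right) \frac{45142486031}{11312} = - \frac{79591935968378937}{11312}$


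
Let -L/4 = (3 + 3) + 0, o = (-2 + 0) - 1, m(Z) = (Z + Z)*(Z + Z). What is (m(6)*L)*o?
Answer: 10368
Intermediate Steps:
m(Z) = 4*Z² (m(Z) = (2*Z)*(2*Z) = 4*Z²)
o = -3 (o = -2 - 1 = -3)
L = -24 (L = -4*((3 + 3) + 0) = -4*(6 + 0) = -4*6 = -24)
(m(6)*L)*o = ((4*6²)*(-24))*(-3) = ((4*36)*(-24))*(-3) = (144*(-24))*(-3) = -3456*(-3) = 10368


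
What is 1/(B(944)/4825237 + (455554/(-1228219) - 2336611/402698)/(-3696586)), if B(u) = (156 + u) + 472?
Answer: 8822156301124971588828284/2888877769755764453241 ≈ 3053.8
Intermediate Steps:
B(u) = 628 + u
1/(B(944)/4825237 + (455554/(-1228219) - 2336611/402698)/(-3696586)) = 1/((628 + 944)/4825237 + (455554/(-1228219) - 2336611/402698)/(-3696586)) = 1/(1572*(1/4825237) + (455554*(-1/1228219) - 2336611*1/402698)*(-1/3696586)) = 1/(1572/4825237 + (-455554/1228219 - 2336611/402698)*(-1/3696586)) = 1/(1572/4825237 - 3053320710501/494601334862*(-1/3696586)) = 1/(1572/4825237 + 3053320710501/1828336370032181132) = 1/(2888877769755764453241/8822156301124971588828284) = 8822156301124971588828284/2888877769755764453241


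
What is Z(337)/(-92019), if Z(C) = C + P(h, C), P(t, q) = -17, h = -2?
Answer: -320/92019 ≈ -0.0034775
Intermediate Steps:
Z(C) = -17 + C (Z(C) = C - 17 = -17 + C)
Z(337)/(-92019) = (-17 + 337)/(-92019) = 320*(-1/92019) = -320/92019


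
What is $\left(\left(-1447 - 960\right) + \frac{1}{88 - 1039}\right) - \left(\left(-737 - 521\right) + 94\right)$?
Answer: $- \frac{1182094}{951} \approx -1243.0$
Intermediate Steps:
$\left(\left(-1447 - 960\right) + \frac{1}{88 - 1039}\right) - \left(\left(-737 - 521\right) + 94\right) = \left(-2407 + \frac{1}{-951}\right) - \left(-1258 + 94\right) = \left(-2407 - \frac{1}{951}\right) - -1164 = - \frac{2289058}{951} + 1164 = - \frac{1182094}{951}$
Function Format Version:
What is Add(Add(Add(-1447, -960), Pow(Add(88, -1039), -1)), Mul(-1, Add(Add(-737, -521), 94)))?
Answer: Rational(-1182094, 951) ≈ -1243.0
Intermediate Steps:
Add(Add(Add(-1447, -960), Pow(Add(88, -1039), -1)), Mul(-1, Add(Add(-737, -521), 94))) = Add(Add(-2407, Pow(-951, -1)), Mul(-1, Add(-1258, 94))) = Add(Add(-2407, Rational(-1, 951)), Mul(-1, -1164)) = Add(Rational(-2289058, 951), 1164) = Rational(-1182094, 951)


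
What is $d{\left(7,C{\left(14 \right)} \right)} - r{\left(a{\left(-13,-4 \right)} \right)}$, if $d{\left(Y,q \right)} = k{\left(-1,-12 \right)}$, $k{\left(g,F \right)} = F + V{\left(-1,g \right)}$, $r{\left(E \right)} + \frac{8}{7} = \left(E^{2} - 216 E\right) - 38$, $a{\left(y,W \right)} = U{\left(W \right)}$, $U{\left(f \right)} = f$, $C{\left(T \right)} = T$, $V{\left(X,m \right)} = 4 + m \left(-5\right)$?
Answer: $- \frac{5907}{7} \approx -843.86$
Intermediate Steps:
$V{\left(X,m \right)} = 4 - 5 m$
$a{\left(y,W \right)} = W$
$r{\left(E \right)} = - \frac{274}{7} + E^{2} - 216 E$ ($r{\left(E \right)} = - \frac{8}{7} - \left(38 - E^{2} + 216 E\right) = - \frac{274}{7} + E^{2} - 216 E$)
$k{\left(g,F \right)} = 4 + F - 5 g$ ($k{\left(g,F \right)} = F - \left(-4 + 5 g\right) = 4 + F - 5 g$)
$d{\left(Y,q \right)} = -3$ ($d{\left(Y,q \right)} = 4 - 12 - -5 = 4 - 12 + 5 = -3$)
$d{\left(7,C{\left(14 \right)} \right)} - r{\left(a{\left(-13,-4 \right)} \right)} = -3 - \left(- \frac{274}{7} + \left(-4\right)^{2} - -864\right) = -3 - \left(- \frac{274}{7} + 16 + 864\right) = -3 - \frac{5886}{7} = - \frac{5907}{7}$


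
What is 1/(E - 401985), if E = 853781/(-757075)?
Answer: -757075/304333647656 ≈ -2.4876e-6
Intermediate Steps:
E = -853781/757075 (E = 853781*(-1/757075) = -853781/757075 ≈ -1.1277)
1/(E - 401985) = 1/(-853781/757075 - 401985) = 1/(-304333647656/757075) = -757075/304333647656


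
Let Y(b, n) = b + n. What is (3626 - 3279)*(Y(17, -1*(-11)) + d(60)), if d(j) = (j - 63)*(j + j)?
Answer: -115204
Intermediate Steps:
d(j) = 2*j*(-63 + j) (d(j) = (-63 + j)*(2*j) = 2*j*(-63 + j))
(3626 - 3279)*(Y(17, -1*(-11)) + d(60)) = (3626 - 3279)*((17 - 1*(-11)) + 2*60*(-63 + 60)) = 347*((17 + 11) + 2*60*(-3)) = 347*(28 - 360) = 347*(-332) = -115204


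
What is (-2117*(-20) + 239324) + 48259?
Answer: 329923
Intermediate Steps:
(-2117*(-20) + 239324) + 48259 = (42340 + 239324) + 48259 = 281664 + 48259 = 329923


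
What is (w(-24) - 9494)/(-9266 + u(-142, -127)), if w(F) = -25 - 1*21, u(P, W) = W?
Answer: 3180/3131 ≈ 1.0156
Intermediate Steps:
w(F) = -46 (w(F) = -25 - 21 = -46)
(w(-24) - 9494)/(-9266 + u(-142, -127)) = (-46 - 9494)/(-9266 - 127) = -9540/(-9393) = -9540*(-1/9393) = 3180/3131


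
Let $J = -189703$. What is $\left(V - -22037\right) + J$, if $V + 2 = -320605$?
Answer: $-488273$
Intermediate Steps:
$V = -320607$ ($V = -2 - 320605 = -320607$)
$\left(V - -22037\right) + J = \left(-320607 - -22037\right) - 189703 = \left(-320607 + 22037\right) - 189703 = -298570 - 189703 = -488273$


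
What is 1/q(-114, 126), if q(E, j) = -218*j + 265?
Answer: -1/27203 ≈ -3.6761e-5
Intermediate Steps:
q(E, j) = 265 - 218*j
1/q(-114, 126) = 1/(265 - 218*126) = 1/(265 - 27468) = 1/(-27203) = -1/27203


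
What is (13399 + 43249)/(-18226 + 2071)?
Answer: -56648/16155 ≈ -3.5065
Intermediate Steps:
(13399 + 43249)/(-18226 + 2071) = 56648/(-16155) = 56648*(-1/16155) = -56648/16155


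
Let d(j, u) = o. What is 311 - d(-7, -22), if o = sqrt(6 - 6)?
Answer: 311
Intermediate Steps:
o = 0 (o = sqrt(0) = 0)
d(j, u) = 0
311 - d(-7, -22) = 311 - 1*0 = 311 + 0 = 311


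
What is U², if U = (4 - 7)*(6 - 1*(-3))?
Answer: 729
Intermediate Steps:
U = -27 (U = -3*(6 + 3) = -3*9 = -27)
U² = (-27)² = 729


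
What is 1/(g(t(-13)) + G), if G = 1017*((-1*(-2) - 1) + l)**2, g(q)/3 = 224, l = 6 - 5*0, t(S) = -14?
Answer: 1/50505 ≈ 1.9800e-5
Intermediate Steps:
l = 6 (l = 6 + 0 = 6)
g(q) = 672 (g(q) = 3*224 = 672)
G = 49833 (G = 1017*((-1*(-2) - 1) + 6)**2 = 1017*((2 - 1) + 6)**2 = 1017*(1 + 6)**2 = 1017*7**2 = 1017*49 = 49833)
1/(g(t(-13)) + G) = 1/(672 + 49833) = 1/50505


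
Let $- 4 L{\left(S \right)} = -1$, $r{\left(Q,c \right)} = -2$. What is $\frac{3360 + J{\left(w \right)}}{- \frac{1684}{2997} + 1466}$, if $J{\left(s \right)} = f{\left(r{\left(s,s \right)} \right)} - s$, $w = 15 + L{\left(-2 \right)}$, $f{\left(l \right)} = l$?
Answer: $\frac{40072887}{17567672} \approx 2.2811$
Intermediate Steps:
$L{\left(S \right)} = \frac{1}{4}$ ($L{\left(S \right)} = \left(- \frac{1}{4}\right) \left(-1\right) = \frac{1}{4}$)
$w = \frac{61}{4}$ ($w = 15 + \frac{1}{4} = \frac{61}{4} \approx 15.25$)
$J{\left(s \right)} = -2 - s$
$\frac{3360 + J{\left(w \right)}}{- \frac{1684}{2997} + 1466} = \frac{3360 - \frac{69}{4}}{- \frac{1684}{2997} + 1466} = \frac{13371}{4 \cdot \frac{4391918}{2997}} = \frac{13371}{4} \cdot \frac{2997}{4391918} = \frac{40072887}{17567672}$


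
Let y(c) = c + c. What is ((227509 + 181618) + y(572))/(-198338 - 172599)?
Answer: -410271/370937 ≈ -1.1060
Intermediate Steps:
y(c) = 2*c
((227509 + 181618) + y(572))/(-198338 - 172599) = ((227509 + 181618) + 2*572)/(-198338 - 172599) = (409127 + 1144)/(-370937) = 410271*(-1/370937) = -410271/370937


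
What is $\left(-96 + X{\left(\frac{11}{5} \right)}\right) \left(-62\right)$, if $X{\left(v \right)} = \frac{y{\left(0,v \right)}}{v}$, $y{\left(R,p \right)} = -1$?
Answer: $\frac{65782}{11} \approx 5980.2$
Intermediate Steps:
$X{\left(v \right)} = - \frac{1}{v}$
$\left(-96 + X{\left(\frac{11}{5} \right)}\right) \left(-62\right) = \left(-96 - \frac{1}{11 \cdot \frac{1}{5}}\right) \left(-62\right) = \left(-96 - \frac{1}{\frac{11}{5}}\right) \left(-62\right) = \left(-96 - \frac{5}{11}\right) \left(-62\right) = \left(- \frac{1061}{11}\right) \left(-62\right) = \frac{65782}{11}$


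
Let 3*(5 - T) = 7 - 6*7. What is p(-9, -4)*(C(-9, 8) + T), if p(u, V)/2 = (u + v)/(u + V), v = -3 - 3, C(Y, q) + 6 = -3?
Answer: 230/13 ≈ 17.692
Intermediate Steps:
C(Y, q) = -9 (C(Y, q) = -6 - 3 = -9)
v = -6
p(u, V) = 2*(-6 + u)/(V + u) (p(u, V) = 2*((u - 6)/(u + V)) = 2*((-6 + u)/(V + u)) = 2*(-6 + u)/(V + u))
T = 50/3 (T = 5 - (7 - 6*7)/3 = 5 - (7 - 42)/3 = 5 - ⅓*(-35) = 5 + 35/3 = 50/3 ≈ 16.667)
p(-9, -4)*(C(-9, 8) + T) = (2*(-6 - 9)/(-4 - 9))*(-9 + 50/3) = (2*(-15)/(-13))*(23/3) = (2*(-1/13)*(-15))*(23/3) = (30/13)*(23/3) = 230/13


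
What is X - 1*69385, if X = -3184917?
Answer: -3254302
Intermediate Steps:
X - 1*69385 = -3184917 - 1*69385 = -3184917 - 69385 = -3254302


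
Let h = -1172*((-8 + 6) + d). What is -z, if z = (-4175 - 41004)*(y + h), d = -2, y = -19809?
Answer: -683151659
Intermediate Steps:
h = 4688 (h = -1172*((-8 + 6) - 2) = -1172*(-2 - 2) = -1172*(-4) = 4688)
z = 683151659 (z = (-4175 - 41004)*(-19809 + 4688) = -45179*(-15121) = 683151659)
-z = -1*683151659 = -683151659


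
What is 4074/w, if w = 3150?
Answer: 97/75 ≈ 1.2933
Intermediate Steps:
4074/w = 4074/3150 = 4074*(1/3150) = 97/75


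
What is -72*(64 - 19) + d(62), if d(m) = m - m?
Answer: -3240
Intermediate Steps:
d(m) = 0
-72*(64 - 19) + d(62) = -72*(64 - 19) + 0 = -72*45 + 0 = -3240 + 0 = -3240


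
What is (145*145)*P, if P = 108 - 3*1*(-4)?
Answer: 2523000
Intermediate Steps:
P = 120 (P = 108 - 3*(-4) = 108 - 1*(-12) = 108 + 12 = 120)
(145*145)*P = (145*145)*120 = 21025*120 = 2523000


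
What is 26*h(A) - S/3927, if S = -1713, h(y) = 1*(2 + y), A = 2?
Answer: 136707/1309 ≈ 104.44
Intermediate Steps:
h(y) = 2 + y
26*h(A) - S/3927 = 26*(2 + 2) - (-1713)/3927 = 26*4 - (-1713)/3927 = 104 - 1*(-571/1309) = 104 + 571/1309 = 136707/1309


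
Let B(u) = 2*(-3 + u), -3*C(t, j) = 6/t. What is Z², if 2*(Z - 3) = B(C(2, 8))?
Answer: 1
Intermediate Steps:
C(t, j) = -2/t
B(u) = -6 + 2*u
Z = -1 (Z = 3 + (-6 + 2*(-2/2))/2 = 3 + (-6 + 2*(-2*½))/2 = 3 + (-6 + 2*(-1))/2 = 3 + (-6 - 2)/2 = 3 + (½)*(-8) = 3 - 4 = -1)
Z² = (-1)² = 1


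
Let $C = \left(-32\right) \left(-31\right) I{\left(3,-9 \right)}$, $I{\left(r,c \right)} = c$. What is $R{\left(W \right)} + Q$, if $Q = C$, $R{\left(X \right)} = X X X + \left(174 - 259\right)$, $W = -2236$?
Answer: $-11179329269$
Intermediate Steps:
$R{\left(X \right)} = -85 + X^{3}$ ($R{\left(X \right)} = X^{2} X + \left(174 - 259\right) = X^{3} - 85 = -85 + X^{3}$)
$C = -8928$ ($C = \left(-32\right) \left(-31\right) \left(-9\right) = 992 \left(-9\right) = -8928$)
$Q = -8928$
$R{\left(W \right)} + Q = \left(-85 + \left(-2236\right)^{3}\right) - 8928 = \left(-85 - 11179320256\right) - 8928 = -11179320341 - 8928 = -11179329269$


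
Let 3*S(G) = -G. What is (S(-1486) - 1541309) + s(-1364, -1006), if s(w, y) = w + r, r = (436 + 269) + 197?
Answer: -4623827/3 ≈ -1.5413e+6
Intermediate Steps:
S(G) = -G/3 (S(G) = (-G)/3 = -G/3)
r = 902 (r = 705 + 197 = 902)
s(w, y) = 902 + w (s(w, y) = w + 902 = 902 + w)
(S(-1486) - 1541309) + s(-1364, -1006) = (-⅓*(-1486) - 1541309) + (902 - 1364) = (1486/3 - 1541309) - 462 = -4622441/3 - 462 = -4623827/3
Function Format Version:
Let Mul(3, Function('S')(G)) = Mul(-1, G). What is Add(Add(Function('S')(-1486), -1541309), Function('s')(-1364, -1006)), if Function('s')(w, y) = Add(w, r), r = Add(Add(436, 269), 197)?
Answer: Rational(-4623827, 3) ≈ -1.5413e+6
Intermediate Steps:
Function('S')(G) = Mul(Rational(-1, 3), G) (Function('S')(G) = Mul(Rational(1, 3), Mul(-1, G)) = Mul(Rational(-1, 3), G))
r = 902 (r = Add(705, 197) = 902)
Function('s')(w, y) = Add(902, w) (Function('s')(w, y) = Add(w, 902) = Add(902, w))
Add(Add(Function('S')(-1486), -1541309), Function('s')(-1364, -1006)) = Add(Add(Mul(Rational(-1, 3), -1486), -1541309), Add(902, -1364)) = Add(Add(Rational(1486, 3), -1541309), -462) = Add(Rational(-4622441, 3), -462) = Rational(-4623827, 3)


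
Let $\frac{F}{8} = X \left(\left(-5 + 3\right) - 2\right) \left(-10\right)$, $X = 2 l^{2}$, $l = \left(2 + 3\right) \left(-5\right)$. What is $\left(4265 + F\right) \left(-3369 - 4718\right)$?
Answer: $-3269291055$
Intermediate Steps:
$l = -25$ ($l = 5 \left(-5\right) = -25$)
$X = 1250$ ($X = 2 \left(-25\right)^{2} = 2 \cdot 625 = 1250$)
$F = 400000$ ($F = 8 \cdot 1250 \left(\left(-5 + 3\right) - 2\right) \left(-10\right) = 8 \cdot 1250 \left(-2 - 2\right) \left(-10\right) = 8 \cdot 1250 \left(-4\right) \left(-10\right) = 8 \left(\left(-5000\right) \left(-10\right)\right) = 8 \cdot 50000 = 400000$)
$\left(4265 + F\right) \left(-3369 - 4718\right) = \left(4265 + 400000\right) \left(-3369 - 4718\right) = 404265 \left(-8087\right) = -3269291055$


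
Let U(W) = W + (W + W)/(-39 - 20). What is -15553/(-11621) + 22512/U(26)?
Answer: 2576359119/2870387 ≈ 897.57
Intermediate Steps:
U(W) = 57*W/59 (U(W) = W + (2*W)/(-59) = W + (2*W)*(-1/59) = W - 2*W/59 = 57*W/59)
-15553/(-11621) + 22512/U(26) = -15553/(-11621) + 22512/(((57/59)*26)) = -15553*(-1/11621) + 22512/(1482/59) = 15553/11621 + 22512*(59/1482) = 15553/11621 + 221368/247 = 2576359119/2870387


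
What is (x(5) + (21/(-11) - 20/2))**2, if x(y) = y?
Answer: 5776/121 ≈ 47.736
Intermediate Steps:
(x(5) + (21/(-11) - 20/2))**2 = (5 + (21/(-11) - 20/2))**2 = (5 + (21*(-1/11) - 20*1/2))**2 = (5 + (-21/11 - 10))**2 = (5 - 131/11)**2 = (-76/11)**2 = 5776/121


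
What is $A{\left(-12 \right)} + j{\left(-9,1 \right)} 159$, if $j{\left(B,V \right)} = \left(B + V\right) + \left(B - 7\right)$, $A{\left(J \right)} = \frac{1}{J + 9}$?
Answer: $- \frac{11449}{3} \approx -3816.3$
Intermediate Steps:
$A{\left(J \right)} = \frac{1}{9 + J}$
$j{\left(B,V \right)} = -7 + V + 2 B$ ($j{\left(B,V \right)} = \left(B + V\right) + \left(-7 + B\right) = -7 + V + 2 B$)
$A{\left(-12 \right)} + j{\left(-9,1 \right)} 159 = \frac{1}{9 - 12} + \left(-7 + 1 + 2 \left(-9\right)\right) 159 = \frac{1}{-3} + \left(-7 + 1 - 18\right) 159 = - \frac{1}{3} - 3816 = - \frac{11449}{3}$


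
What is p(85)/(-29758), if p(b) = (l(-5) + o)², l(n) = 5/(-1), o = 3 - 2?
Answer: -8/14879 ≈ -0.00053767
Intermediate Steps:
o = 1
l(n) = -5 (l(n) = 5*(-1) = -5)
p(b) = 16 (p(b) = (-5 + 1)² = (-4)² = 16)
p(85)/(-29758) = 16/(-29758) = 16*(-1/29758) = -8/14879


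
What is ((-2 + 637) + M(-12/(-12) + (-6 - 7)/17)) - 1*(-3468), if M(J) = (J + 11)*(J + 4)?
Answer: 1199519/289 ≈ 4150.6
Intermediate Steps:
M(J) = (4 + J)*(11 + J) (M(J) = (11 + J)*(4 + J) = (4 + J)*(11 + J))
((-2 + 637) + M(-12/(-12) + (-6 - 7)/17)) - 1*(-3468) = ((-2 + 637) + (44 + (-12/(-12) + (-6 - 7)/17)² + 15*(-12/(-12) + (-6 - 7)/17))) - 1*(-3468) = (635 + (44 + (-12*(-1/12) - 13*1/17)² + 15*(-12*(-1/12) - 13*1/17))) + 3468 = (635 + (44 + (1 - 13/17)² + 15*(1 - 13/17))) + 3468 = (635 + (44 + (4/17)² + 15*(4/17))) + 3468 = (635 + (44 + 16/289 + 60/17)) + 3468 = (635 + 13752/289) + 3468 = 197267/289 + 3468 = 1199519/289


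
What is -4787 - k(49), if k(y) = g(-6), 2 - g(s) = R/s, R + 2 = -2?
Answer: -14365/3 ≈ -4788.3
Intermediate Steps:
R = -4 (R = -2 - 2 = -4)
g(s) = 2 + 4/s (g(s) = 2 - (-4)/s = 2 + 4/s)
k(y) = 4/3 (k(y) = 2 + 4/(-6) = 2 + 4*(-1/6) = 2 - 2/3 = 4/3)
-4787 - k(49) = -4787 - 1*4/3 = -4787 - 4/3 = -14365/3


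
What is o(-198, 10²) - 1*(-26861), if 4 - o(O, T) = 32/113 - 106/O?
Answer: 300529598/11187 ≈ 26864.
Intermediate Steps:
o(O, T) = 420/113 + 106/O (o(O, T) = 4 - (32/113 - 106/O) = 4 + (-32/113 + 106/O) = 420/113 + 106/O)
o(-198, 10²) - 1*(-26861) = (420/113 + 106/(-198)) - 1*(-26861) = (420/113 + 106*(-1/198)) + 26861 = (420/113 - 53/99) + 26861 = 35591/11187 + 26861 = 300529598/11187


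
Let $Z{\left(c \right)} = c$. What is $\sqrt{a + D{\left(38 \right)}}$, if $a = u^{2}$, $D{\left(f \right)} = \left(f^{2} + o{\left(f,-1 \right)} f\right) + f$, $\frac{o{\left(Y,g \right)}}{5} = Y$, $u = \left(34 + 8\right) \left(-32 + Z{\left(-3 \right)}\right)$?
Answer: $\sqrt{2169602} \approx 1473.0$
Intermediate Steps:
$u = -1470$ ($u = \left(34 + 8\right) \left(-32 - 3\right) = 42 \left(-35\right) = -1470$)
$o{\left(Y,g \right)} = 5 Y$
$D{\left(f \right)} = f + 6 f^{2}$ ($D{\left(f \right)} = \left(f^{2} + 5 f f\right) + f = \left(f^{2} + 5 f^{2}\right) + f = 6 f^{2} + f = f + 6 f^{2}$)
$a = 2160900$ ($a = \left(-1470\right)^{2} = 2160900$)
$\sqrt{a + D{\left(38 \right)}} = \sqrt{2160900 + 38 \left(1 + 6 \cdot 38\right)} = \sqrt{2160900 + 38 \left(1 + 228\right)} = \sqrt{2160900 + 38 \cdot 229} = \sqrt{2160900 + 8702} = \sqrt{2169602}$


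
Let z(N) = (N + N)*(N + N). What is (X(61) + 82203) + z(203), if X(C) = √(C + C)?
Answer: 247039 + √122 ≈ 2.4705e+5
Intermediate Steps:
z(N) = 4*N² (z(N) = (2*N)*(2*N) = 4*N²)
X(C) = √2*√C (X(C) = √(2*C) = √2*√C)
(X(61) + 82203) + z(203) = (√2*√61 + 82203) + 4*203² = (√122 + 82203) + 4*41209 = (82203 + √122) + 164836 = 247039 + √122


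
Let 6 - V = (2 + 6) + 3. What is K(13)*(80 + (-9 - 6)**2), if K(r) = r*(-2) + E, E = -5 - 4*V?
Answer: -3355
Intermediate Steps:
V = -5 (V = 6 - ((2 + 6) + 3) = 6 - (8 + 3) = 6 - 1*11 = 6 - 11 = -5)
E = 15 (E = -5 - 4*(-5) = -5 + 20 = 15)
K(r) = 15 - 2*r (K(r) = r*(-2) + 15 = -2*r + 15 = 15 - 2*r)
K(13)*(80 + (-9 - 6)**2) = (15 - 2*13)*(80 + (-9 - 6)**2) = (15 - 26)*(80 + (-15)**2) = -11*(80 + 225) = -11*305 = -3355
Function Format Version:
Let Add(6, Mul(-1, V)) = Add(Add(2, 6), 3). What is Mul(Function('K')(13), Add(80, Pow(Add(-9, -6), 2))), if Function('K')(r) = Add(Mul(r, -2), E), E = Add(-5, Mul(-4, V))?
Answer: -3355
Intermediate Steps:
V = -5 (V = Add(6, Mul(-1, Add(Add(2, 6), 3))) = Add(6, Mul(-1, Add(8, 3))) = Add(6, Mul(-1, 11)) = Add(6, -11) = -5)
E = 15 (E = Add(-5, Mul(-4, -5)) = Add(-5, 20) = 15)
Function('K')(r) = Add(15, Mul(-2, r)) (Function('K')(r) = Add(Mul(r, -2), 15) = Add(Mul(-2, r), 15) = Add(15, Mul(-2, r)))
Mul(Function('K')(13), Add(80, Pow(Add(-9, -6), 2))) = Mul(Add(15, Mul(-2, 13)), Add(80, Pow(Add(-9, -6), 2))) = Mul(Add(15, -26), Add(80, Pow(-15, 2))) = Mul(-11, Add(80, 225)) = Mul(-11, 305) = -3355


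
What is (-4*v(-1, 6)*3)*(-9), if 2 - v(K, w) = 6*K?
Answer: 864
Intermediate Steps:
v(K, w) = 2 - 6*K
(-4*v(-1, 6)*3)*(-9) = (-4*(2 - 6*(-1))*3)*(-9) = (-4*(2 + 6)*3)*(-9) = (-4*8*3)*(-9) = -32*3*(-9) = -96*(-9) = 864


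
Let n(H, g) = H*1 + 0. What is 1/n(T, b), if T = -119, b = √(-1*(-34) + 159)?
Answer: -1/119 ≈ -0.0084034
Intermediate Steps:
b = √193 (b = √(34 + 159) = √193 ≈ 13.892)
n(H, g) = H (n(H, g) = H + 0 = H)
1/n(T, b) = 1/(-119) = -1/119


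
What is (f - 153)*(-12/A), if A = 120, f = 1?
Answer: 76/5 ≈ 15.200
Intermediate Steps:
(f - 153)*(-12/A) = (1 - 153)*(-12/120) = -(-1824)/120 = -152*(-⅒) = 76/5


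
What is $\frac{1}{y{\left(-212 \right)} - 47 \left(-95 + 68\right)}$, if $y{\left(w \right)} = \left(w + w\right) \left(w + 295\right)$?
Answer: $- \frac{1}{33923} \approx -2.9479 \cdot 10^{-5}$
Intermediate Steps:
$y{\left(w \right)} = 2 w \left(295 + w\right)$
$\frac{1}{y{\left(-212 \right)} - 47 \left(-95 + 68\right)} = \frac{1}{2 \left(-212\right) \left(295 - 212\right) - 47 \left(-95 + 68\right)} = \frac{1}{2 \left(-212\right) 83 - -1269} = \frac{1}{-35192 + 1269} = \frac{1}{-33923} = - \frac{1}{33923}$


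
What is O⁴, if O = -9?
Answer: 6561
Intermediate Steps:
O⁴ = (-9)⁴ = 6561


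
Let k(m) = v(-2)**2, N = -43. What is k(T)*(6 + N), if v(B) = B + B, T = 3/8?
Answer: -592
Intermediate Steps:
T = 3/8 (T = 3*(1/8) = 3/8 ≈ 0.37500)
v(B) = 2*B
k(m) = 16 (k(m) = (2*(-2))**2 = (-4)**2 = 16)
k(T)*(6 + N) = 16*(6 - 43) = 16*(-37) = -592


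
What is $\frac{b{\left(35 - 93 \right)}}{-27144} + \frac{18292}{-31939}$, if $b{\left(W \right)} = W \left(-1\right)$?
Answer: $- \frac{8592595}{14947452} \approx -0.57485$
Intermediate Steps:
$b{\left(W \right)} = - W$
$\frac{b{\left(35 - 93 \right)}}{-27144} + \frac{18292}{-31939} = \frac{\left(-1\right) \left(35 - 93\right)}{-27144} + \frac{18292}{-31939} = \left(-1\right) \left(-58\right) \left(- \frac{1}{27144}\right) + 18292 \left(- \frac{1}{31939}\right) = 58 \left(- \frac{1}{27144}\right) - \frac{18292}{31939} = - \frac{1}{468} - \frac{18292}{31939} = - \frac{8592595}{14947452}$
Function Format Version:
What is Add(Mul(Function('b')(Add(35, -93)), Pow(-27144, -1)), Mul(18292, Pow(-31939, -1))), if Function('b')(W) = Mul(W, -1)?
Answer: Rational(-8592595, 14947452) ≈ -0.57485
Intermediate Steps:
Function('b')(W) = Mul(-1, W)
Add(Mul(Function('b')(Add(35, -93)), Pow(-27144, -1)), Mul(18292, Pow(-31939, -1))) = Add(Mul(Mul(-1, Add(35, -93)), Pow(-27144, -1)), Mul(18292, Pow(-31939, -1))) = Add(Mul(Mul(-1, -58), Rational(-1, 27144)), Mul(18292, Rational(-1, 31939))) = Add(Mul(58, Rational(-1, 27144)), Rational(-18292, 31939)) = Add(Rational(-1, 468), Rational(-18292, 31939)) = Rational(-8592595, 14947452)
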